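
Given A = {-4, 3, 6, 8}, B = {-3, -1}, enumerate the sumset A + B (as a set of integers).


A + B = {a + b : a ∈ A, b ∈ B}.
Enumerate all |A|·|B| = 4·2 = 8 pairs (a, b) and collect distinct sums.
a = -4: -4+-3=-7, -4+-1=-5
a = 3: 3+-3=0, 3+-1=2
a = 6: 6+-3=3, 6+-1=5
a = 8: 8+-3=5, 8+-1=7
Collecting distinct sums: A + B = {-7, -5, 0, 2, 3, 5, 7}
|A + B| = 7

A + B = {-7, -5, 0, 2, 3, 5, 7}


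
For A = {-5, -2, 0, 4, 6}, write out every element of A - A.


A - A = {a - a' : a, a' ∈ A}.
Compute a - a' for each ordered pair (a, a'):
a = -5: -5--5=0, -5--2=-3, -5-0=-5, -5-4=-9, -5-6=-11
a = -2: -2--5=3, -2--2=0, -2-0=-2, -2-4=-6, -2-6=-8
a = 0: 0--5=5, 0--2=2, 0-0=0, 0-4=-4, 0-6=-6
a = 4: 4--5=9, 4--2=6, 4-0=4, 4-4=0, 4-6=-2
a = 6: 6--5=11, 6--2=8, 6-0=6, 6-4=2, 6-6=0
Collecting distinct values (and noting 0 appears from a-a):
A - A = {-11, -9, -8, -6, -5, -4, -3, -2, 0, 2, 3, 4, 5, 6, 8, 9, 11}
|A - A| = 17

A - A = {-11, -9, -8, -6, -5, -4, -3, -2, 0, 2, 3, 4, 5, 6, 8, 9, 11}


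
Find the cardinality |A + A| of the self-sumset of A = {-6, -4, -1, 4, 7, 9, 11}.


A + A = {a + a' : a, a' ∈ A}; |A| = 7.
General bounds: 2|A| - 1 ≤ |A + A| ≤ |A|(|A|+1)/2, i.e. 13 ≤ |A + A| ≤ 28.
Lower bound 2|A|-1 is attained iff A is an arithmetic progression.
Enumerate sums a + a' for a ≤ a' (symmetric, so this suffices):
a = -6: -6+-6=-12, -6+-4=-10, -6+-1=-7, -6+4=-2, -6+7=1, -6+9=3, -6+11=5
a = -4: -4+-4=-8, -4+-1=-5, -4+4=0, -4+7=3, -4+9=5, -4+11=7
a = -1: -1+-1=-2, -1+4=3, -1+7=6, -1+9=8, -1+11=10
a = 4: 4+4=8, 4+7=11, 4+9=13, 4+11=15
a = 7: 7+7=14, 7+9=16, 7+11=18
a = 9: 9+9=18, 9+11=20
a = 11: 11+11=22
Distinct sums: {-12, -10, -8, -7, -5, -2, 0, 1, 3, 5, 6, 7, 8, 10, 11, 13, 14, 15, 16, 18, 20, 22}
|A + A| = 22

|A + A| = 22


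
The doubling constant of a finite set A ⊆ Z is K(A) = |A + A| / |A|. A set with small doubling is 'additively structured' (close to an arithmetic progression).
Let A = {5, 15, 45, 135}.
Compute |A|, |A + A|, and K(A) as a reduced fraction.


|A| = 4.
Compute A + A by enumerating all 16 pairs.
A + A = {10, 20, 30, 50, 60, 90, 140, 150, 180, 270}, so |A + A| = 10.
K = |A + A| / |A| = 10/4 = 5/2 ≈ 2.5000.
Reference: AP of size 4 gives K = 7/4 ≈ 1.7500; a fully generic set of size 4 gives K ≈ 2.5000.

|A| = 4, |A + A| = 10, K = 10/4 = 5/2.


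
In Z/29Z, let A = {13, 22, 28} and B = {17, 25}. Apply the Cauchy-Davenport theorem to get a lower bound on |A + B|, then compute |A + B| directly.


Cauchy-Davenport: |A + B| ≥ min(p, |A| + |B| - 1) for A, B nonempty in Z/pZ.
|A| = 3, |B| = 2, p = 29.
CD lower bound = min(29, 3 + 2 - 1) = min(29, 4) = 4.
Compute A + B mod 29 directly:
a = 13: 13+17=1, 13+25=9
a = 22: 22+17=10, 22+25=18
a = 28: 28+17=16, 28+25=24
A + B = {1, 9, 10, 16, 18, 24}, so |A + B| = 6.
Verify: 6 ≥ 4? Yes ✓.

CD lower bound = 4, actual |A + B| = 6.


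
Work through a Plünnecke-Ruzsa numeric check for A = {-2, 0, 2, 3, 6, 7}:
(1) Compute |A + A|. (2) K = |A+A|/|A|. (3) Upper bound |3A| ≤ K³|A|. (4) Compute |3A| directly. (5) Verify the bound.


|A| = 6.
Step 1: Compute A + A by enumerating all 36 pairs.
A + A = {-4, -2, 0, 1, 2, 3, 4, 5, 6, 7, 8, 9, 10, 12, 13, 14}, so |A + A| = 16.
Step 2: Doubling constant K = |A + A|/|A| = 16/6 = 16/6 ≈ 2.6667.
Step 3: Plünnecke-Ruzsa gives |3A| ≤ K³·|A| = (2.6667)³ · 6 ≈ 113.7778.
Step 4: Compute 3A = A + A + A directly by enumerating all triples (a,b,c) ∈ A³; |3A| = 26.
Step 5: Check 26 ≤ 113.7778? Yes ✓.

K = 16/6, Plünnecke-Ruzsa bound K³|A| ≈ 113.7778, |3A| = 26, inequality holds.


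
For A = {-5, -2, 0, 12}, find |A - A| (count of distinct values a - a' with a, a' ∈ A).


A - A = {a - a' : a, a' ∈ A}; |A| = 4.
Bounds: 2|A|-1 ≤ |A - A| ≤ |A|² - |A| + 1, i.e. 7 ≤ |A - A| ≤ 13.
Note: 0 ∈ A - A always (from a - a). The set is symmetric: if d ∈ A - A then -d ∈ A - A.
Enumerate nonzero differences d = a - a' with a > a' (then include -d):
Positive differences: {2, 3, 5, 12, 14, 17}
Full difference set: {0} ∪ (positive diffs) ∪ (negative diffs).
|A - A| = 1 + 2·6 = 13 (matches direct enumeration: 13).

|A - A| = 13


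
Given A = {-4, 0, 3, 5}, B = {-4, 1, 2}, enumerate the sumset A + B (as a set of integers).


A + B = {a + b : a ∈ A, b ∈ B}.
Enumerate all |A|·|B| = 4·3 = 12 pairs (a, b) and collect distinct sums.
a = -4: -4+-4=-8, -4+1=-3, -4+2=-2
a = 0: 0+-4=-4, 0+1=1, 0+2=2
a = 3: 3+-4=-1, 3+1=4, 3+2=5
a = 5: 5+-4=1, 5+1=6, 5+2=7
Collecting distinct sums: A + B = {-8, -4, -3, -2, -1, 1, 2, 4, 5, 6, 7}
|A + B| = 11

A + B = {-8, -4, -3, -2, -1, 1, 2, 4, 5, 6, 7}


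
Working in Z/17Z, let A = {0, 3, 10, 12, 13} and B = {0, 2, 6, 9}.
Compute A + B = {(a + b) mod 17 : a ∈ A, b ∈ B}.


Work in Z/17Z: reduce every sum a + b modulo 17.
Enumerate all 20 pairs:
a = 0: 0+0=0, 0+2=2, 0+6=6, 0+9=9
a = 3: 3+0=3, 3+2=5, 3+6=9, 3+9=12
a = 10: 10+0=10, 10+2=12, 10+6=16, 10+9=2
a = 12: 12+0=12, 12+2=14, 12+6=1, 12+9=4
a = 13: 13+0=13, 13+2=15, 13+6=2, 13+9=5
Distinct residues collected: {0, 1, 2, 3, 4, 5, 6, 9, 10, 12, 13, 14, 15, 16}
|A + B| = 14 (out of 17 total residues).

A + B = {0, 1, 2, 3, 4, 5, 6, 9, 10, 12, 13, 14, 15, 16}


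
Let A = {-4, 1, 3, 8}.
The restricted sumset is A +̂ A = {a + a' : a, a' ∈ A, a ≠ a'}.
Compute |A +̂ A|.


Restricted sumset: A +̂ A = {a + a' : a ∈ A, a' ∈ A, a ≠ a'}.
Equivalently, take A + A and drop any sum 2a that is achievable ONLY as a + a for a ∈ A (i.e. sums representable only with equal summands).
Enumerate pairs (a, a') with a < a' (symmetric, so each unordered pair gives one sum; this covers all a ≠ a'):
  -4 + 1 = -3
  -4 + 3 = -1
  -4 + 8 = 4
  1 + 3 = 4
  1 + 8 = 9
  3 + 8 = 11
Collected distinct sums: {-3, -1, 4, 9, 11}
|A +̂ A| = 5
(Reference bound: |A +̂ A| ≥ 2|A| - 3 for |A| ≥ 2, with |A| = 4 giving ≥ 5.)

|A +̂ A| = 5


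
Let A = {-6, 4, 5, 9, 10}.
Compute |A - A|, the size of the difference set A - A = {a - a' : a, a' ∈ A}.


A - A = {a - a' : a, a' ∈ A}; |A| = 5.
Bounds: 2|A|-1 ≤ |A - A| ≤ |A|² - |A| + 1, i.e. 9 ≤ |A - A| ≤ 21.
Note: 0 ∈ A - A always (from a - a). The set is symmetric: if d ∈ A - A then -d ∈ A - A.
Enumerate nonzero differences d = a - a' with a > a' (then include -d):
Positive differences: {1, 4, 5, 6, 10, 11, 15, 16}
Full difference set: {0} ∪ (positive diffs) ∪ (negative diffs).
|A - A| = 1 + 2·8 = 17 (matches direct enumeration: 17).

|A - A| = 17


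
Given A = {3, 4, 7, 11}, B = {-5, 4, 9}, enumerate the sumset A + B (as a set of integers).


A + B = {a + b : a ∈ A, b ∈ B}.
Enumerate all |A|·|B| = 4·3 = 12 pairs (a, b) and collect distinct sums.
a = 3: 3+-5=-2, 3+4=7, 3+9=12
a = 4: 4+-5=-1, 4+4=8, 4+9=13
a = 7: 7+-5=2, 7+4=11, 7+9=16
a = 11: 11+-5=6, 11+4=15, 11+9=20
Collecting distinct sums: A + B = {-2, -1, 2, 6, 7, 8, 11, 12, 13, 15, 16, 20}
|A + B| = 12

A + B = {-2, -1, 2, 6, 7, 8, 11, 12, 13, 15, 16, 20}


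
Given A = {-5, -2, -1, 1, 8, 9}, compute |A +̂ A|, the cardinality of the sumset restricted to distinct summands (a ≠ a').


Restricted sumset: A +̂ A = {a + a' : a ∈ A, a' ∈ A, a ≠ a'}.
Equivalently, take A + A and drop any sum 2a that is achievable ONLY as a + a for a ∈ A (i.e. sums representable only with equal summands).
Enumerate pairs (a, a') with a < a' (symmetric, so each unordered pair gives one sum; this covers all a ≠ a'):
  -5 + -2 = -7
  -5 + -1 = -6
  -5 + 1 = -4
  -5 + 8 = 3
  -5 + 9 = 4
  -2 + -1 = -3
  -2 + 1 = -1
  -2 + 8 = 6
  -2 + 9 = 7
  -1 + 1 = 0
  -1 + 8 = 7
  -1 + 9 = 8
  1 + 8 = 9
  1 + 9 = 10
  8 + 9 = 17
Collected distinct sums: {-7, -6, -4, -3, -1, 0, 3, 4, 6, 7, 8, 9, 10, 17}
|A +̂ A| = 14
(Reference bound: |A +̂ A| ≥ 2|A| - 3 for |A| ≥ 2, with |A| = 6 giving ≥ 9.)

|A +̂ A| = 14


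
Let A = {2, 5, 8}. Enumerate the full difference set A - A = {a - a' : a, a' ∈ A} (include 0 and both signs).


A - A = {a - a' : a, a' ∈ A}.
Compute a - a' for each ordered pair (a, a'):
a = 2: 2-2=0, 2-5=-3, 2-8=-6
a = 5: 5-2=3, 5-5=0, 5-8=-3
a = 8: 8-2=6, 8-5=3, 8-8=0
Collecting distinct values (and noting 0 appears from a-a):
A - A = {-6, -3, 0, 3, 6}
|A - A| = 5

A - A = {-6, -3, 0, 3, 6}


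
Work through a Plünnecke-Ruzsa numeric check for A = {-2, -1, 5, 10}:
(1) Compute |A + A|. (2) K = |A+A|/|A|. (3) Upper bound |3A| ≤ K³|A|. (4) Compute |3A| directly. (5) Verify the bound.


|A| = 4.
Step 1: Compute A + A by enumerating all 16 pairs.
A + A = {-4, -3, -2, 3, 4, 8, 9, 10, 15, 20}, so |A + A| = 10.
Step 2: Doubling constant K = |A + A|/|A| = 10/4 = 10/4 ≈ 2.5000.
Step 3: Plünnecke-Ruzsa gives |3A| ≤ K³·|A| = (2.5000)³ · 4 ≈ 62.5000.
Step 4: Compute 3A = A + A + A directly by enumerating all triples (a,b,c) ∈ A³; |3A| = 19.
Step 5: Check 19 ≤ 62.5000? Yes ✓.

K = 10/4, Plünnecke-Ruzsa bound K³|A| ≈ 62.5000, |3A| = 19, inequality holds.


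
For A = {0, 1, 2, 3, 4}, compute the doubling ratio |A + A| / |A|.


|A| = 5.
Compute A + A by enumerating all 25 pairs.
A + A = {0, 1, 2, 3, 4, 5, 6, 7, 8}, so |A + A| = 9.
K = |A + A| / |A| = 9/5 (already in lowest terms) ≈ 1.8000.
Reference: AP of size 5 gives K = 9/5 ≈ 1.8000; a fully generic set of size 5 gives K ≈ 3.0000.

|A| = 5, |A + A| = 9, K = 9/5.


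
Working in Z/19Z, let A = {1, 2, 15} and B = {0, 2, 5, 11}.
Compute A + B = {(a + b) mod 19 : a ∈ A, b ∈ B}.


Work in Z/19Z: reduce every sum a + b modulo 19.
Enumerate all 12 pairs:
a = 1: 1+0=1, 1+2=3, 1+5=6, 1+11=12
a = 2: 2+0=2, 2+2=4, 2+5=7, 2+11=13
a = 15: 15+0=15, 15+2=17, 15+5=1, 15+11=7
Distinct residues collected: {1, 2, 3, 4, 6, 7, 12, 13, 15, 17}
|A + B| = 10 (out of 19 total residues).

A + B = {1, 2, 3, 4, 6, 7, 12, 13, 15, 17}


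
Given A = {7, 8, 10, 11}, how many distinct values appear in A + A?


A + A = {a + a' : a, a' ∈ A}; |A| = 4.
General bounds: 2|A| - 1 ≤ |A + A| ≤ |A|(|A|+1)/2, i.e. 7 ≤ |A + A| ≤ 10.
Lower bound 2|A|-1 is attained iff A is an arithmetic progression.
Enumerate sums a + a' for a ≤ a' (symmetric, so this suffices):
a = 7: 7+7=14, 7+8=15, 7+10=17, 7+11=18
a = 8: 8+8=16, 8+10=18, 8+11=19
a = 10: 10+10=20, 10+11=21
a = 11: 11+11=22
Distinct sums: {14, 15, 16, 17, 18, 19, 20, 21, 22}
|A + A| = 9

|A + A| = 9


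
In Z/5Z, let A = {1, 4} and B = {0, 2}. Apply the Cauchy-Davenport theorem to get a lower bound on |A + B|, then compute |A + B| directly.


Cauchy-Davenport: |A + B| ≥ min(p, |A| + |B| - 1) for A, B nonempty in Z/pZ.
|A| = 2, |B| = 2, p = 5.
CD lower bound = min(5, 2 + 2 - 1) = min(5, 3) = 3.
Compute A + B mod 5 directly:
a = 1: 1+0=1, 1+2=3
a = 4: 4+0=4, 4+2=1
A + B = {1, 3, 4}, so |A + B| = 3.
Verify: 3 ≥ 3? Yes ✓.

CD lower bound = 3, actual |A + B| = 3.


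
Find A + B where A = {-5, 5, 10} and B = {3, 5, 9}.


A + B = {a + b : a ∈ A, b ∈ B}.
Enumerate all |A|·|B| = 3·3 = 9 pairs (a, b) and collect distinct sums.
a = -5: -5+3=-2, -5+5=0, -5+9=4
a = 5: 5+3=8, 5+5=10, 5+9=14
a = 10: 10+3=13, 10+5=15, 10+9=19
Collecting distinct sums: A + B = {-2, 0, 4, 8, 10, 13, 14, 15, 19}
|A + B| = 9

A + B = {-2, 0, 4, 8, 10, 13, 14, 15, 19}


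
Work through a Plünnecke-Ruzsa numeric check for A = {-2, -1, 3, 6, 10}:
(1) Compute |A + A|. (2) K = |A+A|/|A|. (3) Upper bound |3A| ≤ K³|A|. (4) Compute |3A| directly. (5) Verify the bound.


|A| = 5.
Step 1: Compute A + A by enumerating all 25 pairs.
A + A = {-4, -3, -2, 1, 2, 4, 5, 6, 8, 9, 12, 13, 16, 20}, so |A + A| = 14.
Step 2: Doubling constant K = |A + A|/|A| = 14/5 = 14/5 ≈ 2.8000.
Step 3: Plünnecke-Ruzsa gives |3A| ≤ K³·|A| = (2.8000)³ · 5 ≈ 109.7600.
Step 4: Compute 3A = A + A + A directly by enumerating all triples (a,b,c) ∈ A³; |3A| = 27.
Step 5: Check 27 ≤ 109.7600? Yes ✓.

K = 14/5, Plünnecke-Ruzsa bound K³|A| ≈ 109.7600, |3A| = 27, inequality holds.


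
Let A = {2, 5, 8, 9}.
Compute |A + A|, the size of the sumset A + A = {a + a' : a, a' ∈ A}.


A + A = {a + a' : a, a' ∈ A}; |A| = 4.
General bounds: 2|A| - 1 ≤ |A + A| ≤ |A|(|A|+1)/2, i.e. 7 ≤ |A + A| ≤ 10.
Lower bound 2|A|-1 is attained iff A is an arithmetic progression.
Enumerate sums a + a' for a ≤ a' (symmetric, so this suffices):
a = 2: 2+2=4, 2+5=7, 2+8=10, 2+9=11
a = 5: 5+5=10, 5+8=13, 5+9=14
a = 8: 8+8=16, 8+9=17
a = 9: 9+9=18
Distinct sums: {4, 7, 10, 11, 13, 14, 16, 17, 18}
|A + A| = 9

|A + A| = 9


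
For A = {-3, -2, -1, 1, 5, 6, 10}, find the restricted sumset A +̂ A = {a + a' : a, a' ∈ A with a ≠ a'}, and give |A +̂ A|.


Restricted sumset: A +̂ A = {a + a' : a ∈ A, a' ∈ A, a ≠ a'}.
Equivalently, take A + A and drop any sum 2a that is achievable ONLY as a + a for a ∈ A (i.e. sums representable only with equal summands).
Enumerate pairs (a, a') with a < a' (symmetric, so each unordered pair gives one sum; this covers all a ≠ a'):
  -3 + -2 = -5
  -3 + -1 = -4
  -3 + 1 = -2
  -3 + 5 = 2
  -3 + 6 = 3
  -3 + 10 = 7
  -2 + -1 = -3
  -2 + 1 = -1
  -2 + 5 = 3
  -2 + 6 = 4
  -2 + 10 = 8
  -1 + 1 = 0
  -1 + 5 = 4
  -1 + 6 = 5
  -1 + 10 = 9
  1 + 5 = 6
  1 + 6 = 7
  1 + 10 = 11
  5 + 6 = 11
  5 + 10 = 15
  6 + 10 = 16
Collected distinct sums: {-5, -4, -3, -2, -1, 0, 2, 3, 4, 5, 6, 7, 8, 9, 11, 15, 16}
|A +̂ A| = 17
(Reference bound: |A +̂ A| ≥ 2|A| - 3 for |A| ≥ 2, with |A| = 7 giving ≥ 11.)

|A +̂ A| = 17


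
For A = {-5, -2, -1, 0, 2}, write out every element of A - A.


A - A = {a - a' : a, a' ∈ A}.
Compute a - a' for each ordered pair (a, a'):
a = -5: -5--5=0, -5--2=-3, -5--1=-4, -5-0=-5, -5-2=-7
a = -2: -2--5=3, -2--2=0, -2--1=-1, -2-0=-2, -2-2=-4
a = -1: -1--5=4, -1--2=1, -1--1=0, -1-0=-1, -1-2=-3
a = 0: 0--5=5, 0--2=2, 0--1=1, 0-0=0, 0-2=-2
a = 2: 2--5=7, 2--2=4, 2--1=3, 2-0=2, 2-2=0
Collecting distinct values (and noting 0 appears from a-a):
A - A = {-7, -5, -4, -3, -2, -1, 0, 1, 2, 3, 4, 5, 7}
|A - A| = 13

A - A = {-7, -5, -4, -3, -2, -1, 0, 1, 2, 3, 4, 5, 7}


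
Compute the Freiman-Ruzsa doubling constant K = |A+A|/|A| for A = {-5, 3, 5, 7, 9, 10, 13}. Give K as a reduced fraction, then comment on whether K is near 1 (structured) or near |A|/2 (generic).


|A| = 7.
Compute A + A by enumerating all 49 pairs.
A + A = {-10, -2, 0, 2, 4, 5, 6, 8, 10, 12, 13, 14, 15, 16, 17, 18, 19, 20, 22, 23, 26}, so |A + A| = 21.
K = |A + A| / |A| = 21/7 = 3/1 ≈ 3.0000.
Reference: AP of size 7 gives K = 13/7 ≈ 1.8571; a fully generic set of size 7 gives K ≈ 4.0000.

|A| = 7, |A + A| = 21, K = 21/7 = 3/1.


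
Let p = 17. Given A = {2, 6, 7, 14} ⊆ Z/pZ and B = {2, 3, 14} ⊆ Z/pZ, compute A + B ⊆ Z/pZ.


Work in Z/17Z: reduce every sum a + b modulo 17.
Enumerate all 12 pairs:
a = 2: 2+2=4, 2+3=5, 2+14=16
a = 6: 6+2=8, 6+3=9, 6+14=3
a = 7: 7+2=9, 7+3=10, 7+14=4
a = 14: 14+2=16, 14+3=0, 14+14=11
Distinct residues collected: {0, 3, 4, 5, 8, 9, 10, 11, 16}
|A + B| = 9 (out of 17 total residues).

A + B = {0, 3, 4, 5, 8, 9, 10, 11, 16}


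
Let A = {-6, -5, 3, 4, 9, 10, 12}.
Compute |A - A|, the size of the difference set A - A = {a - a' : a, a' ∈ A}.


A - A = {a - a' : a, a' ∈ A}; |A| = 7.
Bounds: 2|A|-1 ≤ |A - A| ≤ |A|² - |A| + 1, i.e. 13 ≤ |A - A| ≤ 43.
Note: 0 ∈ A - A always (from a - a). The set is symmetric: if d ∈ A - A then -d ∈ A - A.
Enumerate nonzero differences d = a - a' with a > a' (then include -d):
Positive differences: {1, 2, 3, 5, 6, 7, 8, 9, 10, 14, 15, 16, 17, 18}
Full difference set: {0} ∪ (positive diffs) ∪ (negative diffs).
|A - A| = 1 + 2·14 = 29 (matches direct enumeration: 29).

|A - A| = 29


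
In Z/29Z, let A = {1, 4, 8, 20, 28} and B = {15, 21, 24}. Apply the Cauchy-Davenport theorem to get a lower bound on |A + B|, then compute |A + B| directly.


Cauchy-Davenport: |A + B| ≥ min(p, |A| + |B| - 1) for A, B nonempty in Z/pZ.
|A| = 5, |B| = 3, p = 29.
CD lower bound = min(29, 5 + 3 - 1) = min(29, 7) = 7.
Compute A + B mod 29 directly:
a = 1: 1+15=16, 1+21=22, 1+24=25
a = 4: 4+15=19, 4+21=25, 4+24=28
a = 8: 8+15=23, 8+21=0, 8+24=3
a = 20: 20+15=6, 20+21=12, 20+24=15
a = 28: 28+15=14, 28+21=20, 28+24=23
A + B = {0, 3, 6, 12, 14, 15, 16, 19, 20, 22, 23, 25, 28}, so |A + B| = 13.
Verify: 13 ≥ 7? Yes ✓.

CD lower bound = 7, actual |A + B| = 13.


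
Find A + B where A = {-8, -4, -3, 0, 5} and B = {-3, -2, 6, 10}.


A + B = {a + b : a ∈ A, b ∈ B}.
Enumerate all |A|·|B| = 5·4 = 20 pairs (a, b) and collect distinct sums.
a = -8: -8+-3=-11, -8+-2=-10, -8+6=-2, -8+10=2
a = -4: -4+-3=-7, -4+-2=-6, -4+6=2, -4+10=6
a = -3: -3+-3=-6, -3+-2=-5, -3+6=3, -3+10=7
a = 0: 0+-3=-3, 0+-2=-2, 0+6=6, 0+10=10
a = 5: 5+-3=2, 5+-2=3, 5+6=11, 5+10=15
Collecting distinct sums: A + B = {-11, -10, -7, -6, -5, -3, -2, 2, 3, 6, 7, 10, 11, 15}
|A + B| = 14

A + B = {-11, -10, -7, -6, -5, -3, -2, 2, 3, 6, 7, 10, 11, 15}


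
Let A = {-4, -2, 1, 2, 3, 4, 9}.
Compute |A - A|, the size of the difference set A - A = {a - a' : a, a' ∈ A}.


A - A = {a - a' : a, a' ∈ A}; |A| = 7.
Bounds: 2|A|-1 ≤ |A - A| ≤ |A|² - |A| + 1, i.e. 13 ≤ |A - A| ≤ 43.
Note: 0 ∈ A - A always (from a - a). The set is symmetric: if d ∈ A - A then -d ∈ A - A.
Enumerate nonzero differences d = a - a' with a > a' (then include -d):
Positive differences: {1, 2, 3, 4, 5, 6, 7, 8, 11, 13}
Full difference set: {0} ∪ (positive diffs) ∪ (negative diffs).
|A - A| = 1 + 2·10 = 21 (matches direct enumeration: 21).

|A - A| = 21


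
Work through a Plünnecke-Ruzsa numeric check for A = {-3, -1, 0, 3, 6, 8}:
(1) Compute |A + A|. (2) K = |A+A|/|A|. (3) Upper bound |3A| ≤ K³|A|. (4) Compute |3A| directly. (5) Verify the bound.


|A| = 6.
Step 1: Compute A + A by enumerating all 36 pairs.
A + A = {-6, -4, -3, -2, -1, 0, 2, 3, 5, 6, 7, 8, 9, 11, 12, 14, 16}, so |A + A| = 17.
Step 2: Doubling constant K = |A + A|/|A| = 17/6 = 17/6 ≈ 2.8333.
Step 3: Plünnecke-Ruzsa gives |3A| ≤ K³·|A| = (2.8333)³ · 6 ≈ 136.4722.
Step 4: Compute 3A = A + A + A directly by enumerating all triples (a,b,c) ∈ A³; |3A| = 31.
Step 5: Check 31 ≤ 136.4722? Yes ✓.

K = 17/6, Plünnecke-Ruzsa bound K³|A| ≈ 136.4722, |3A| = 31, inequality holds.


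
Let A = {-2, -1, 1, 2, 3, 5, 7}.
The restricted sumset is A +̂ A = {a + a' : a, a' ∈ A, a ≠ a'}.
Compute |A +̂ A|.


Restricted sumset: A +̂ A = {a + a' : a ∈ A, a' ∈ A, a ≠ a'}.
Equivalently, take A + A and drop any sum 2a that is achievable ONLY as a + a for a ∈ A (i.e. sums representable only with equal summands).
Enumerate pairs (a, a') with a < a' (symmetric, so each unordered pair gives one sum; this covers all a ≠ a'):
  -2 + -1 = -3
  -2 + 1 = -1
  -2 + 2 = 0
  -2 + 3 = 1
  -2 + 5 = 3
  -2 + 7 = 5
  -1 + 1 = 0
  -1 + 2 = 1
  -1 + 3 = 2
  -1 + 5 = 4
  -1 + 7 = 6
  1 + 2 = 3
  1 + 3 = 4
  1 + 5 = 6
  1 + 7 = 8
  2 + 3 = 5
  2 + 5 = 7
  2 + 7 = 9
  3 + 5 = 8
  3 + 7 = 10
  5 + 7 = 12
Collected distinct sums: {-3, -1, 0, 1, 2, 3, 4, 5, 6, 7, 8, 9, 10, 12}
|A +̂ A| = 14
(Reference bound: |A +̂ A| ≥ 2|A| - 3 for |A| ≥ 2, with |A| = 7 giving ≥ 11.)

|A +̂ A| = 14


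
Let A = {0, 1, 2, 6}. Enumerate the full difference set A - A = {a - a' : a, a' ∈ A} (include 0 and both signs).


A - A = {a - a' : a, a' ∈ A}.
Compute a - a' for each ordered pair (a, a'):
a = 0: 0-0=0, 0-1=-1, 0-2=-2, 0-6=-6
a = 1: 1-0=1, 1-1=0, 1-2=-1, 1-6=-5
a = 2: 2-0=2, 2-1=1, 2-2=0, 2-6=-4
a = 6: 6-0=6, 6-1=5, 6-2=4, 6-6=0
Collecting distinct values (and noting 0 appears from a-a):
A - A = {-6, -5, -4, -2, -1, 0, 1, 2, 4, 5, 6}
|A - A| = 11

A - A = {-6, -5, -4, -2, -1, 0, 1, 2, 4, 5, 6}


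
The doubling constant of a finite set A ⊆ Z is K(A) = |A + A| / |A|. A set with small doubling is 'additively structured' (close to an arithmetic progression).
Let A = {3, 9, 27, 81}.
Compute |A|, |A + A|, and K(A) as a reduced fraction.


|A| = 4.
Compute A + A by enumerating all 16 pairs.
A + A = {6, 12, 18, 30, 36, 54, 84, 90, 108, 162}, so |A + A| = 10.
K = |A + A| / |A| = 10/4 = 5/2 ≈ 2.5000.
Reference: AP of size 4 gives K = 7/4 ≈ 1.7500; a fully generic set of size 4 gives K ≈ 2.5000.

|A| = 4, |A + A| = 10, K = 10/4 = 5/2.


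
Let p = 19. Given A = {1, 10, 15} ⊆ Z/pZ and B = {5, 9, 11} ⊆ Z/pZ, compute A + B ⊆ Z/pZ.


Work in Z/19Z: reduce every sum a + b modulo 19.
Enumerate all 9 pairs:
a = 1: 1+5=6, 1+9=10, 1+11=12
a = 10: 10+5=15, 10+9=0, 10+11=2
a = 15: 15+5=1, 15+9=5, 15+11=7
Distinct residues collected: {0, 1, 2, 5, 6, 7, 10, 12, 15}
|A + B| = 9 (out of 19 total residues).

A + B = {0, 1, 2, 5, 6, 7, 10, 12, 15}


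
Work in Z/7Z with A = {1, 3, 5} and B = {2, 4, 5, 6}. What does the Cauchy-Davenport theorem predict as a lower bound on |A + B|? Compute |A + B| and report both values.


Cauchy-Davenport: |A + B| ≥ min(p, |A| + |B| - 1) for A, B nonempty in Z/pZ.
|A| = 3, |B| = 4, p = 7.
CD lower bound = min(7, 3 + 4 - 1) = min(7, 6) = 6.
Compute A + B mod 7 directly:
a = 1: 1+2=3, 1+4=5, 1+5=6, 1+6=0
a = 3: 3+2=5, 3+4=0, 3+5=1, 3+6=2
a = 5: 5+2=0, 5+4=2, 5+5=3, 5+6=4
A + B = {0, 1, 2, 3, 4, 5, 6}, so |A + B| = 7.
Verify: 7 ≥ 6? Yes ✓.

CD lower bound = 6, actual |A + B| = 7.


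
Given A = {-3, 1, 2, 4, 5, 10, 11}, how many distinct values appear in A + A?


A + A = {a + a' : a, a' ∈ A}; |A| = 7.
General bounds: 2|A| - 1 ≤ |A + A| ≤ |A|(|A|+1)/2, i.e. 13 ≤ |A + A| ≤ 28.
Lower bound 2|A|-1 is attained iff A is an arithmetic progression.
Enumerate sums a + a' for a ≤ a' (symmetric, so this suffices):
a = -3: -3+-3=-6, -3+1=-2, -3+2=-1, -3+4=1, -3+5=2, -3+10=7, -3+11=8
a = 1: 1+1=2, 1+2=3, 1+4=5, 1+5=6, 1+10=11, 1+11=12
a = 2: 2+2=4, 2+4=6, 2+5=7, 2+10=12, 2+11=13
a = 4: 4+4=8, 4+5=9, 4+10=14, 4+11=15
a = 5: 5+5=10, 5+10=15, 5+11=16
a = 10: 10+10=20, 10+11=21
a = 11: 11+11=22
Distinct sums: {-6, -2, -1, 1, 2, 3, 4, 5, 6, 7, 8, 9, 10, 11, 12, 13, 14, 15, 16, 20, 21, 22}
|A + A| = 22

|A + A| = 22


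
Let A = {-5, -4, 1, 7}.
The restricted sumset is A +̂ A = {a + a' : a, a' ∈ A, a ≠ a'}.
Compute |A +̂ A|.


Restricted sumset: A +̂ A = {a + a' : a ∈ A, a' ∈ A, a ≠ a'}.
Equivalently, take A + A and drop any sum 2a that is achievable ONLY as a + a for a ∈ A (i.e. sums representable only with equal summands).
Enumerate pairs (a, a') with a < a' (symmetric, so each unordered pair gives one sum; this covers all a ≠ a'):
  -5 + -4 = -9
  -5 + 1 = -4
  -5 + 7 = 2
  -4 + 1 = -3
  -4 + 7 = 3
  1 + 7 = 8
Collected distinct sums: {-9, -4, -3, 2, 3, 8}
|A +̂ A| = 6
(Reference bound: |A +̂ A| ≥ 2|A| - 3 for |A| ≥ 2, with |A| = 4 giving ≥ 5.)

|A +̂ A| = 6


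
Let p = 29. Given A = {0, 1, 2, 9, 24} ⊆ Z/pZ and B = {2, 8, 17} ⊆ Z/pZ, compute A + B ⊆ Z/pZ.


Work in Z/29Z: reduce every sum a + b modulo 29.
Enumerate all 15 pairs:
a = 0: 0+2=2, 0+8=8, 0+17=17
a = 1: 1+2=3, 1+8=9, 1+17=18
a = 2: 2+2=4, 2+8=10, 2+17=19
a = 9: 9+2=11, 9+8=17, 9+17=26
a = 24: 24+2=26, 24+8=3, 24+17=12
Distinct residues collected: {2, 3, 4, 8, 9, 10, 11, 12, 17, 18, 19, 26}
|A + B| = 12 (out of 29 total residues).

A + B = {2, 3, 4, 8, 9, 10, 11, 12, 17, 18, 19, 26}


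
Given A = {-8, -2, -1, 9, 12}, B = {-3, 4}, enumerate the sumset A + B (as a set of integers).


A + B = {a + b : a ∈ A, b ∈ B}.
Enumerate all |A|·|B| = 5·2 = 10 pairs (a, b) and collect distinct sums.
a = -8: -8+-3=-11, -8+4=-4
a = -2: -2+-3=-5, -2+4=2
a = -1: -1+-3=-4, -1+4=3
a = 9: 9+-3=6, 9+4=13
a = 12: 12+-3=9, 12+4=16
Collecting distinct sums: A + B = {-11, -5, -4, 2, 3, 6, 9, 13, 16}
|A + B| = 9

A + B = {-11, -5, -4, 2, 3, 6, 9, 13, 16}


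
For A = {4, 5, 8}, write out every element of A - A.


A - A = {a - a' : a, a' ∈ A}.
Compute a - a' for each ordered pair (a, a'):
a = 4: 4-4=0, 4-5=-1, 4-8=-4
a = 5: 5-4=1, 5-5=0, 5-8=-3
a = 8: 8-4=4, 8-5=3, 8-8=0
Collecting distinct values (and noting 0 appears from a-a):
A - A = {-4, -3, -1, 0, 1, 3, 4}
|A - A| = 7

A - A = {-4, -3, -1, 0, 1, 3, 4}


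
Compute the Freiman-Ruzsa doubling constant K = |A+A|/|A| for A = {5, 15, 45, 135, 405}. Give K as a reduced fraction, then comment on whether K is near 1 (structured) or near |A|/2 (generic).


|A| = 5.
Compute A + A by enumerating all 25 pairs.
A + A = {10, 20, 30, 50, 60, 90, 140, 150, 180, 270, 410, 420, 450, 540, 810}, so |A + A| = 15.
K = |A + A| / |A| = 15/5 = 3/1 ≈ 3.0000.
Reference: AP of size 5 gives K = 9/5 ≈ 1.8000; a fully generic set of size 5 gives K ≈ 3.0000.

|A| = 5, |A + A| = 15, K = 15/5 = 3/1.


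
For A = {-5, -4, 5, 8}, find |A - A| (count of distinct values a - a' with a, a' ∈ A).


A - A = {a - a' : a, a' ∈ A}; |A| = 4.
Bounds: 2|A|-1 ≤ |A - A| ≤ |A|² - |A| + 1, i.e. 7 ≤ |A - A| ≤ 13.
Note: 0 ∈ A - A always (from a - a). The set is symmetric: if d ∈ A - A then -d ∈ A - A.
Enumerate nonzero differences d = a - a' with a > a' (then include -d):
Positive differences: {1, 3, 9, 10, 12, 13}
Full difference set: {0} ∪ (positive diffs) ∪ (negative diffs).
|A - A| = 1 + 2·6 = 13 (matches direct enumeration: 13).

|A - A| = 13


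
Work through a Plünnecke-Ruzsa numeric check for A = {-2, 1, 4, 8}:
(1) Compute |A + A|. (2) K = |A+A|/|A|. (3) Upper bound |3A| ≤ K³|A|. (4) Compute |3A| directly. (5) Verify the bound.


|A| = 4.
Step 1: Compute A + A by enumerating all 16 pairs.
A + A = {-4, -1, 2, 5, 6, 8, 9, 12, 16}, so |A + A| = 9.
Step 2: Doubling constant K = |A + A|/|A| = 9/4 = 9/4 ≈ 2.2500.
Step 3: Plünnecke-Ruzsa gives |3A| ≤ K³·|A| = (2.2500)³ · 4 ≈ 45.5625.
Step 4: Compute 3A = A + A + A directly by enumerating all triples (a,b,c) ∈ A³; |3A| = 16.
Step 5: Check 16 ≤ 45.5625? Yes ✓.

K = 9/4, Plünnecke-Ruzsa bound K³|A| ≈ 45.5625, |3A| = 16, inequality holds.


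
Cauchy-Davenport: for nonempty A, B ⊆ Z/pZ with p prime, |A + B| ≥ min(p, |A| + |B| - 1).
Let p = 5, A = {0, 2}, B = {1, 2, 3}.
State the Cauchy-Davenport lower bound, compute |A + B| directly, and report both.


Cauchy-Davenport: |A + B| ≥ min(p, |A| + |B| - 1) for A, B nonempty in Z/pZ.
|A| = 2, |B| = 3, p = 5.
CD lower bound = min(5, 2 + 3 - 1) = min(5, 4) = 4.
Compute A + B mod 5 directly:
a = 0: 0+1=1, 0+2=2, 0+3=3
a = 2: 2+1=3, 2+2=4, 2+3=0
A + B = {0, 1, 2, 3, 4}, so |A + B| = 5.
Verify: 5 ≥ 4? Yes ✓.

CD lower bound = 4, actual |A + B| = 5.


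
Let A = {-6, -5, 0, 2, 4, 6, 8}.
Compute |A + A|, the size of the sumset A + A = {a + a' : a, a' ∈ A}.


A + A = {a + a' : a, a' ∈ A}; |A| = 7.
General bounds: 2|A| - 1 ≤ |A + A| ≤ |A|(|A|+1)/2, i.e. 13 ≤ |A + A| ≤ 28.
Lower bound 2|A|-1 is attained iff A is an arithmetic progression.
Enumerate sums a + a' for a ≤ a' (symmetric, so this suffices):
a = -6: -6+-6=-12, -6+-5=-11, -6+0=-6, -6+2=-4, -6+4=-2, -6+6=0, -6+8=2
a = -5: -5+-5=-10, -5+0=-5, -5+2=-3, -5+4=-1, -5+6=1, -5+8=3
a = 0: 0+0=0, 0+2=2, 0+4=4, 0+6=6, 0+8=8
a = 2: 2+2=4, 2+4=6, 2+6=8, 2+8=10
a = 4: 4+4=8, 4+6=10, 4+8=12
a = 6: 6+6=12, 6+8=14
a = 8: 8+8=16
Distinct sums: {-12, -11, -10, -6, -5, -4, -3, -2, -1, 0, 1, 2, 3, 4, 6, 8, 10, 12, 14, 16}
|A + A| = 20

|A + A| = 20


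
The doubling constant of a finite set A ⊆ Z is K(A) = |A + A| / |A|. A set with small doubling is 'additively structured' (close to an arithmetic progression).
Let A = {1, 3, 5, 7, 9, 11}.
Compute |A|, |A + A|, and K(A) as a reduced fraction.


|A| = 6.
Compute A + A by enumerating all 36 pairs.
A + A = {2, 4, 6, 8, 10, 12, 14, 16, 18, 20, 22}, so |A + A| = 11.
K = |A + A| / |A| = 11/6 (already in lowest terms) ≈ 1.8333.
Reference: AP of size 6 gives K = 11/6 ≈ 1.8333; a fully generic set of size 6 gives K ≈ 3.5000.

|A| = 6, |A + A| = 11, K = 11/6.


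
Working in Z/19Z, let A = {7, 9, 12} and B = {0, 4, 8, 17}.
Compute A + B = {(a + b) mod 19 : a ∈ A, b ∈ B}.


Work in Z/19Z: reduce every sum a + b modulo 19.
Enumerate all 12 pairs:
a = 7: 7+0=7, 7+4=11, 7+8=15, 7+17=5
a = 9: 9+0=9, 9+4=13, 9+8=17, 9+17=7
a = 12: 12+0=12, 12+4=16, 12+8=1, 12+17=10
Distinct residues collected: {1, 5, 7, 9, 10, 11, 12, 13, 15, 16, 17}
|A + B| = 11 (out of 19 total residues).

A + B = {1, 5, 7, 9, 10, 11, 12, 13, 15, 16, 17}


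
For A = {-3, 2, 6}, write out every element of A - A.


A - A = {a - a' : a, a' ∈ A}.
Compute a - a' for each ordered pair (a, a'):
a = -3: -3--3=0, -3-2=-5, -3-6=-9
a = 2: 2--3=5, 2-2=0, 2-6=-4
a = 6: 6--3=9, 6-2=4, 6-6=0
Collecting distinct values (and noting 0 appears from a-a):
A - A = {-9, -5, -4, 0, 4, 5, 9}
|A - A| = 7

A - A = {-9, -5, -4, 0, 4, 5, 9}


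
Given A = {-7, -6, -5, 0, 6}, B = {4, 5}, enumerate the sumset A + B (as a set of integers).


A + B = {a + b : a ∈ A, b ∈ B}.
Enumerate all |A|·|B| = 5·2 = 10 pairs (a, b) and collect distinct sums.
a = -7: -7+4=-3, -7+5=-2
a = -6: -6+4=-2, -6+5=-1
a = -5: -5+4=-1, -5+5=0
a = 0: 0+4=4, 0+5=5
a = 6: 6+4=10, 6+5=11
Collecting distinct sums: A + B = {-3, -2, -1, 0, 4, 5, 10, 11}
|A + B| = 8

A + B = {-3, -2, -1, 0, 4, 5, 10, 11}


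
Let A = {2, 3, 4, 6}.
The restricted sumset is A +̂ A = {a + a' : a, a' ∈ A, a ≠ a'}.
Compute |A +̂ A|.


Restricted sumset: A +̂ A = {a + a' : a ∈ A, a' ∈ A, a ≠ a'}.
Equivalently, take A + A and drop any sum 2a that is achievable ONLY as a + a for a ∈ A (i.e. sums representable only with equal summands).
Enumerate pairs (a, a') with a < a' (symmetric, so each unordered pair gives one sum; this covers all a ≠ a'):
  2 + 3 = 5
  2 + 4 = 6
  2 + 6 = 8
  3 + 4 = 7
  3 + 6 = 9
  4 + 6 = 10
Collected distinct sums: {5, 6, 7, 8, 9, 10}
|A +̂ A| = 6
(Reference bound: |A +̂ A| ≥ 2|A| - 3 for |A| ≥ 2, with |A| = 4 giving ≥ 5.)

|A +̂ A| = 6


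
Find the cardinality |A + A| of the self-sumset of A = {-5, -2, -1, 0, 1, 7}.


A + A = {a + a' : a, a' ∈ A}; |A| = 6.
General bounds: 2|A| - 1 ≤ |A + A| ≤ |A|(|A|+1)/2, i.e. 11 ≤ |A + A| ≤ 21.
Lower bound 2|A|-1 is attained iff A is an arithmetic progression.
Enumerate sums a + a' for a ≤ a' (symmetric, so this suffices):
a = -5: -5+-5=-10, -5+-2=-7, -5+-1=-6, -5+0=-5, -5+1=-4, -5+7=2
a = -2: -2+-2=-4, -2+-1=-3, -2+0=-2, -2+1=-1, -2+7=5
a = -1: -1+-1=-2, -1+0=-1, -1+1=0, -1+7=6
a = 0: 0+0=0, 0+1=1, 0+7=7
a = 1: 1+1=2, 1+7=8
a = 7: 7+7=14
Distinct sums: {-10, -7, -6, -5, -4, -3, -2, -1, 0, 1, 2, 5, 6, 7, 8, 14}
|A + A| = 16

|A + A| = 16


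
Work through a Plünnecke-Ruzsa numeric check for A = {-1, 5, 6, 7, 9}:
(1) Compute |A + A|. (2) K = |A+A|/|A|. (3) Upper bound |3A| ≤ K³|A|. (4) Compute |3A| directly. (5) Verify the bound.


|A| = 5.
Step 1: Compute A + A by enumerating all 25 pairs.
A + A = {-2, 4, 5, 6, 8, 10, 11, 12, 13, 14, 15, 16, 18}, so |A + A| = 13.
Step 2: Doubling constant K = |A + A|/|A| = 13/5 = 13/5 ≈ 2.6000.
Step 3: Plünnecke-Ruzsa gives |3A| ≤ K³·|A| = (2.6000)³ · 5 ≈ 87.8800.
Step 4: Compute 3A = A + A + A directly by enumerating all triples (a,b,c) ∈ A³; |3A| = 23.
Step 5: Check 23 ≤ 87.8800? Yes ✓.

K = 13/5, Plünnecke-Ruzsa bound K³|A| ≈ 87.8800, |3A| = 23, inequality holds.


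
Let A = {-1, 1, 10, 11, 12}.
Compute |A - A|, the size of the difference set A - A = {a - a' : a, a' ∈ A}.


A - A = {a - a' : a, a' ∈ A}; |A| = 5.
Bounds: 2|A|-1 ≤ |A - A| ≤ |A|² - |A| + 1, i.e. 9 ≤ |A - A| ≤ 21.
Note: 0 ∈ A - A always (from a - a). The set is symmetric: if d ∈ A - A then -d ∈ A - A.
Enumerate nonzero differences d = a - a' with a > a' (then include -d):
Positive differences: {1, 2, 9, 10, 11, 12, 13}
Full difference set: {0} ∪ (positive diffs) ∪ (negative diffs).
|A - A| = 1 + 2·7 = 15 (matches direct enumeration: 15).

|A - A| = 15


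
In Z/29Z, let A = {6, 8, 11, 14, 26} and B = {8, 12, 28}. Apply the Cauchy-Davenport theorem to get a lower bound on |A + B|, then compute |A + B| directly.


Cauchy-Davenport: |A + B| ≥ min(p, |A| + |B| - 1) for A, B nonempty in Z/pZ.
|A| = 5, |B| = 3, p = 29.
CD lower bound = min(29, 5 + 3 - 1) = min(29, 7) = 7.
Compute A + B mod 29 directly:
a = 6: 6+8=14, 6+12=18, 6+28=5
a = 8: 8+8=16, 8+12=20, 8+28=7
a = 11: 11+8=19, 11+12=23, 11+28=10
a = 14: 14+8=22, 14+12=26, 14+28=13
a = 26: 26+8=5, 26+12=9, 26+28=25
A + B = {5, 7, 9, 10, 13, 14, 16, 18, 19, 20, 22, 23, 25, 26}, so |A + B| = 14.
Verify: 14 ≥ 7? Yes ✓.

CD lower bound = 7, actual |A + B| = 14.


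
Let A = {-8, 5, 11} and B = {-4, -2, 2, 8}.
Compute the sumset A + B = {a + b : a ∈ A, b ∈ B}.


A + B = {a + b : a ∈ A, b ∈ B}.
Enumerate all |A|·|B| = 3·4 = 12 pairs (a, b) and collect distinct sums.
a = -8: -8+-4=-12, -8+-2=-10, -8+2=-6, -8+8=0
a = 5: 5+-4=1, 5+-2=3, 5+2=7, 5+8=13
a = 11: 11+-4=7, 11+-2=9, 11+2=13, 11+8=19
Collecting distinct sums: A + B = {-12, -10, -6, 0, 1, 3, 7, 9, 13, 19}
|A + B| = 10

A + B = {-12, -10, -6, 0, 1, 3, 7, 9, 13, 19}


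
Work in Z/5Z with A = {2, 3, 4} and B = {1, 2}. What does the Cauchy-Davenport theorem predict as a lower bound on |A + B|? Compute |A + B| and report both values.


Cauchy-Davenport: |A + B| ≥ min(p, |A| + |B| - 1) for A, B nonempty in Z/pZ.
|A| = 3, |B| = 2, p = 5.
CD lower bound = min(5, 3 + 2 - 1) = min(5, 4) = 4.
Compute A + B mod 5 directly:
a = 2: 2+1=3, 2+2=4
a = 3: 3+1=4, 3+2=0
a = 4: 4+1=0, 4+2=1
A + B = {0, 1, 3, 4}, so |A + B| = 4.
Verify: 4 ≥ 4? Yes ✓.

CD lower bound = 4, actual |A + B| = 4.


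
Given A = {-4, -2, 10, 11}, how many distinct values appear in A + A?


A + A = {a + a' : a, a' ∈ A}; |A| = 4.
General bounds: 2|A| - 1 ≤ |A + A| ≤ |A|(|A|+1)/2, i.e. 7 ≤ |A + A| ≤ 10.
Lower bound 2|A|-1 is attained iff A is an arithmetic progression.
Enumerate sums a + a' for a ≤ a' (symmetric, so this suffices):
a = -4: -4+-4=-8, -4+-2=-6, -4+10=6, -4+11=7
a = -2: -2+-2=-4, -2+10=8, -2+11=9
a = 10: 10+10=20, 10+11=21
a = 11: 11+11=22
Distinct sums: {-8, -6, -4, 6, 7, 8, 9, 20, 21, 22}
|A + A| = 10

|A + A| = 10


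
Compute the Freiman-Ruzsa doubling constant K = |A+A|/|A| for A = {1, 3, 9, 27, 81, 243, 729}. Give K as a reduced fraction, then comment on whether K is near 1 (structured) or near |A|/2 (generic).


|A| = 7.
Compute A + A by enumerating all 49 pairs.
A + A = {2, 4, 6, 10, 12, 18, 28, 30, 36, 54, 82, 84, 90, 108, 162, 244, 246, 252, 270, 324, 486, 730, 732, 738, 756, 810, 972, 1458}, so |A + A| = 28.
K = |A + A| / |A| = 28/7 = 4/1 ≈ 4.0000.
Reference: AP of size 7 gives K = 13/7 ≈ 1.8571; a fully generic set of size 7 gives K ≈ 4.0000.

|A| = 7, |A + A| = 28, K = 28/7 = 4/1.


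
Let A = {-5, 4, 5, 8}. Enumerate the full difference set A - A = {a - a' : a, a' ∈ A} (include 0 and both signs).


A - A = {a - a' : a, a' ∈ A}.
Compute a - a' for each ordered pair (a, a'):
a = -5: -5--5=0, -5-4=-9, -5-5=-10, -5-8=-13
a = 4: 4--5=9, 4-4=0, 4-5=-1, 4-8=-4
a = 5: 5--5=10, 5-4=1, 5-5=0, 5-8=-3
a = 8: 8--5=13, 8-4=4, 8-5=3, 8-8=0
Collecting distinct values (and noting 0 appears from a-a):
A - A = {-13, -10, -9, -4, -3, -1, 0, 1, 3, 4, 9, 10, 13}
|A - A| = 13

A - A = {-13, -10, -9, -4, -3, -1, 0, 1, 3, 4, 9, 10, 13}


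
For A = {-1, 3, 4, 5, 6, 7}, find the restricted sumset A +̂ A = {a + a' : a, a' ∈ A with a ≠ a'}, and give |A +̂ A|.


Restricted sumset: A +̂ A = {a + a' : a ∈ A, a' ∈ A, a ≠ a'}.
Equivalently, take A + A and drop any sum 2a that is achievable ONLY as a + a for a ∈ A (i.e. sums representable only with equal summands).
Enumerate pairs (a, a') with a < a' (symmetric, so each unordered pair gives one sum; this covers all a ≠ a'):
  -1 + 3 = 2
  -1 + 4 = 3
  -1 + 5 = 4
  -1 + 6 = 5
  -1 + 7 = 6
  3 + 4 = 7
  3 + 5 = 8
  3 + 6 = 9
  3 + 7 = 10
  4 + 5 = 9
  4 + 6 = 10
  4 + 7 = 11
  5 + 6 = 11
  5 + 7 = 12
  6 + 7 = 13
Collected distinct sums: {2, 3, 4, 5, 6, 7, 8, 9, 10, 11, 12, 13}
|A +̂ A| = 12
(Reference bound: |A +̂ A| ≥ 2|A| - 3 for |A| ≥ 2, with |A| = 6 giving ≥ 9.)

|A +̂ A| = 12


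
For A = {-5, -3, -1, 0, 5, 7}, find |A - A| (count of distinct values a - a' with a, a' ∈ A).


A - A = {a - a' : a, a' ∈ A}; |A| = 6.
Bounds: 2|A|-1 ≤ |A - A| ≤ |A|² - |A| + 1, i.e. 11 ≤ |A - A| ≤ 31.
Note: 0 ∈ A - A always (from a - a). The set is symmetric: if d ∈ A - A then -d ∈ A - A.
Enumerate nonzero differences d = a - a' with a > a' (then include -d):
Positive differences: {1, 2, 3, 4, 5, 6, 7, 8, 10, 12}
Full difference set: {0} ∪ (positive diffs) ∪ (negative diffs).
|A - A| = 1 + 2·10 = 21 (matches direct enumeration: 21).

|A - A| = 21


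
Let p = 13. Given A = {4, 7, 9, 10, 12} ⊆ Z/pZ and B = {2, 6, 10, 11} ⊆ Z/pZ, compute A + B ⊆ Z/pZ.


Work in Z/13Z: reduce every sum a + b modulo 13.
Enumerate all 20 pairs:
a = 4: 4+2=6, 4+6=10, 4+10=1, 4+11=2
a = 7: 7+2=9, 7+6=0, 7+10=4, 7+11=5
a = 9: 9+2=11, 9+6=2, 9+10=6, 9+11=7
a = 10: 10+2=12, 10+6=3, 10+10=7, 10+11=8
a = 12: 12+2=1, 12+6=5, 12+10=9, 12+11=10
Distinct residues collected: {0, 1, 2, 3, 4, 5, 6, 7, 8, 9, 10, 11, 12}
|A + B| = 13 (out of 13 total residues).

A + B = {0, 1, 2, 3, 4, 5, 6, 7, 8, 9, 10, 11, 12}


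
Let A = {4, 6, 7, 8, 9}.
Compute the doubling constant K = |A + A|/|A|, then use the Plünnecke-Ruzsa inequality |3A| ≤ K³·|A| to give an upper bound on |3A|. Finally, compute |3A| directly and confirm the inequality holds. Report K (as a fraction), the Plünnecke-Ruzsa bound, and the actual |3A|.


|A| = 5.
Step 1: Compute A + A by enumerating all 25 pairs.
A + A = {8, 10, 11, 12, 13, 14, 15, 16, 17, 18}, so |A + A| = 10.
Step 2: Doubling constant K = |A + A|/|A| = 10/5 = 10/5 ≈ 2.0000.
Step 3: Plünnecke-Ruzsa gives |3A| ≤ K³·|A| = (2.0000)³ · 5 ≈ 40.0000.
Step 4: Compute 3A = A + A + A directly by enumerating all triples (a,b,c) ∈ A³; |3A| = 15.
Step 5: Check 15 ≤ 40.0000? Yes ✓.

K = 10/5, Plünnecke-Ruzsa bound K³|A| ≈ 40.0000, |3A| = 15, inequality holds.


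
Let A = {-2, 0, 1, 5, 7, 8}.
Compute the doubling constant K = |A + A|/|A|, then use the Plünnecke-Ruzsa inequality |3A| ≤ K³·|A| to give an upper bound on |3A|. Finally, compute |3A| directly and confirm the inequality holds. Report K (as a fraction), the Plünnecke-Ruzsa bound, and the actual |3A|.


|A| = 6.
Step 1: Compute A + A by enumerating all 36 pairs.
A + A = {-4, -2, -1, 0, 1, 2, 3, 5, 6, 7, 8, 9, 10, 12, 13, 14, 15, 16}, so |A + A| = 18.
Step 2: Doubling constant K = |A + A|/|A| = 18/6 = 18/6 ≈ 3.0000.
Step 3: Plünnecke-Ruzsa gives |3A| ≤ K³·|A| = (3.0000)³ · 6 ≈ 162.0000.
Step 4: Compute 3A = A + A + A directly by enumerating all triples (a,b,c) ∈ A³; |3A| = 30.
Step 5: Check 30 ≤ 162.0000? Yes ✓.

K = 18/6, Plünnecke-Ruzsa bound K³|A| ≈ 162.0000, |3A| = 30, inequality holds.


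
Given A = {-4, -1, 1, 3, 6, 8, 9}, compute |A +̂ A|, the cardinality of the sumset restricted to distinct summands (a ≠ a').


Restricted sumset: A +̂ A = {a + a' : a ∈ A, a' ∈ A, a ≠ a'}.
Equivalently, take A + A and drop any sum 2a that is achievable ONLY as a + a for a ∈ A (i.e. sums representable only with equal summands).
Enumerate pairs (a, a') with a < a' (symmetric, so each unordered pair gives one sum; this covers all a ≠ a'):
  -4 + -1 = -5
  -4 + 1 = -3
  -4 + 3 = -1
  -4 + 6 = 2
  -4 + 8 = 4
  -4 + 9 = 5
  -1 + 1 = 0
  -1 + 3 = 2
  -1 + 6 = 5
  -1 + 8 = 7
  -1 + 9 = 8
  1 + 3 = 4
  1 + 6 = 7
  1 + 8 = 9
  1 + 9 = 10
  3 + 6 = 9
  3 + 8 = 11
  3 + 9 = 12
  6 + 8 = 14
  6 + 9 = 15
  8 + 9 = 17
Collected distinct sums: {-5, -3, -1, 0, 2, 4, 5, 7, 8, 9, 10, 11, 12, 14, 15, 17}
|A +̂ A| = 16
(Reference bound: |A +̂ A| ≥ 2|A| - 3 for |A| ≥ 2, with |A| = 7 giving ≥ 11.)

|A +̂ A| = 16


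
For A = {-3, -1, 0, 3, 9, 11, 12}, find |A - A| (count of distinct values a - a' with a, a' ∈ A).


A - A = {a - a' : a, a' ∈ A}; |A| = 7.
Bounds: 2|A|-1 ≤ |A - A| ≤ |A|² - |A| + 1, i.e. 13 ≤ |A - A| ≤ 43.
Note: 0 ∈ A - A always (from a - a). The set is symmetric: if d ∈ A - A then -d ∈ A - A.
Enumerate nonzero differences d = a - a' with a > a' (then include -d):
Positive differences: {1, 2, 3, 4, 6, 8, 9, 10, 11, 12, 13, 14, 15}
Full difference set: {0} ∪ (positive diffs) ∪ (negative diffs).
|A - A| = 1 + 2·13 = 27 (matches direct enumeration: 27).

|A - A| = 27


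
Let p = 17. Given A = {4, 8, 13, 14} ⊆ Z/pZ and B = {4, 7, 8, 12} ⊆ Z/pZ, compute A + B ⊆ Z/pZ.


Work in Z/17Z: reduce every sum a + b modulo 17.
Enumerate all 16 pairs:
a = 4: 4+4=8, 4+7=11, 4+8=12, 4+12=16
a = 8: 8+4=12, 8+7=15, 8+8=16, 8+12=3
a = 13: 13+4=0, 13+7=3, 13+8=4, 13+12=8
a = 14: 14+4=1, 14+7=4, 14+8=5, 14+12=9
Distinct residues collected: {0, 1, 3, 4, 5, 8, 9, 11, 12, 15, 16}
|A + B| = 11 (out of 17 total residues).

A + B = {0, 1, 3, 4, 5, 8, 9, 11, 12, 15, 16}
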